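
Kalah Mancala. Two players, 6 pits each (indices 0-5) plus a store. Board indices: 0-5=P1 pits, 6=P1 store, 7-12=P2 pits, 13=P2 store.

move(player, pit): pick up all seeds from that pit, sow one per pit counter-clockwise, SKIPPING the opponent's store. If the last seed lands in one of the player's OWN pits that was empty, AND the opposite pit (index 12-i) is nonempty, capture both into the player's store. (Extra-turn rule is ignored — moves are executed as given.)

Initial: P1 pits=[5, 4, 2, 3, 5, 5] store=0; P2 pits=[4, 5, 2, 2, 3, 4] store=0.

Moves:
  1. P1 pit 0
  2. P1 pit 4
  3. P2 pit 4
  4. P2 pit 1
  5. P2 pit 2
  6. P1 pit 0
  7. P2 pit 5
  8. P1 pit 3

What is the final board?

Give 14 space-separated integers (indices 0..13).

Move 1: P1 pit0 -> P1=[0,5,3,4,6,6](0) P2=[4,5,2,2,3,4](0)
Move 2: P1 pit4 -> P1=[0,5,3,4,0,7](1) P2=[5,6,3,3,3,4](0)
Move 3: P2 pit4 -> P1=[1,5,3,4,0,7](1) P2=[5,6,3,3,0,5](1)
Move 4: P2 pit1 -> P1=[2,5,3,4,0,7](1) P2=[5,0,4,4,1,6](2)
Move 5: P2 pit2 -> P1=[2,5,3,4,0,7](1) P2=[5,0,0,5,2,7](3)
Move 6: P1 pit0 -> P1=[0,6,4,4,0,7](1) P2=[5,0,0,5,2,7](3)
Move 7: P2 pit5 -> P1=[1,7,5,5,1,8](1) P2=[5,0,0,5,2,0](4)
Move 8: P1 pit3 -> P1=[1,7,5,0,2,9](2) P2=[6,1,0,5,2,0](4)

Answer: 1 7 5 0 2 9 2 6 1 0 5 2 0 4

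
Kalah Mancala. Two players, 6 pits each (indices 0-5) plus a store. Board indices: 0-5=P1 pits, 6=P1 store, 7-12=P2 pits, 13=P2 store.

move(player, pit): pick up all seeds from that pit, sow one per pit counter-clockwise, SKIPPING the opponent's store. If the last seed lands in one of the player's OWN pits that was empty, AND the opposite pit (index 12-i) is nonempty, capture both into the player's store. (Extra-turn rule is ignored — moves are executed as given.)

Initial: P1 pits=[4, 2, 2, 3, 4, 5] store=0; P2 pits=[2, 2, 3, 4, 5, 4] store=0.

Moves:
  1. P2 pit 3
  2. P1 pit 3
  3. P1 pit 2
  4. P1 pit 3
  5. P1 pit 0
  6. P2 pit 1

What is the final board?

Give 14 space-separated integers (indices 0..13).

Move 1: P2 pit3 -> P1=[5,2,2,3,4,5](0) P2=[2,2,3,0,6,5](1)
Move 2: P1 pit3 -> P1=[5,2,2,0,5,6](1) P2=[2,2,3,0,6,5](1)
Move 3: P1 pit2 -> P1=[5,2,0,1,6,6](1) P2=[2,2,3,0,6,5](1)
Move 4: P1 pit3 -> P1=[5,2,0,0,7,6](1) P2=[2,2,3,0,6,5](1)
Move 5: P1 pit0 -> P1=[0,3,1,1,8,7](1) P2=[2,2,3,0,6,5](1)
Move 6: P2 pit1 -> P1=[0,3,0,1,8,7](1) P2=[2,0,4,0,6,5](3)

Answer: 0 3 0 1 8 7 1 2 0 4 0 6 5 3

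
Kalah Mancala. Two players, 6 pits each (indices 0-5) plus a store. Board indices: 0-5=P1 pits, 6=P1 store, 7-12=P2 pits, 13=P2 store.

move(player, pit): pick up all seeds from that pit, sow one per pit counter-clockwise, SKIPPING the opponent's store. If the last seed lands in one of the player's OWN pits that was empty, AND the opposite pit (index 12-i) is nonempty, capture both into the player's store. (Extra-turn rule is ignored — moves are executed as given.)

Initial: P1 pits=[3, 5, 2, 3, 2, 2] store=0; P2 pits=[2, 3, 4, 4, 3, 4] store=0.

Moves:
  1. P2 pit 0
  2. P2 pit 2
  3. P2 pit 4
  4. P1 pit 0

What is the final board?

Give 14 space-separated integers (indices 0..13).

Answer: 0 7 3 4 3 3 0 0 4 0 5 0 6 2

Derivation:
Move 1: P2 pit0 -> P1=[3,5,2,3,2,2](0) P2=[0,4,5,4,3,4](0)
Move 2: P2 pit2 -> P1=[4,5,2,3,2,2](0) P2=[0,4,0,5,4,5](1)
Move 3: P2 pit4 -> P1=[5,6,2,3,2,2](0) P2=[0,4,0,5,0,6](2)
Move 4: P1 pit0 -> P1=[0,7,3,4,3,3](0) P2=[0,4,0,5,0,6](2)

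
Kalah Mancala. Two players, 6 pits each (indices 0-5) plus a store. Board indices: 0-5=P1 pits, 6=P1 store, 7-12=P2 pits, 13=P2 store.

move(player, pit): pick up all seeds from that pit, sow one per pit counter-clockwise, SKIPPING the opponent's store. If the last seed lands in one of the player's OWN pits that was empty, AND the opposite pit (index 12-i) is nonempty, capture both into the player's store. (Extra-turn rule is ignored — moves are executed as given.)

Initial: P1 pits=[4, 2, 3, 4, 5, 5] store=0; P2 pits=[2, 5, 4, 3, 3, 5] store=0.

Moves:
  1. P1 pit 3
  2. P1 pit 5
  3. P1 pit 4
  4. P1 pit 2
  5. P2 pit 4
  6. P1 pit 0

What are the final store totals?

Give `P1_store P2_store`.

Move 1: P1 pit3 -> P1=[4,2,3,0,6,6](1) P2=[3,5,4,3,3,5](0)
Move 2: P1 pit5 -> P1=[4,2,3,0,6,0](2) P2=[4,6,5,4,4,5](0)
Move 3: P1 pit4 -> P1=[4,2,3,0,0,1](3) P2=[5,7,6,5,4,5](0)
Move 4: P1 pit2 -> P1=[4,2,0,1,1,2](3) P2=[5,7,6,5,4,5](0)
Move 5: P2 pit4 -> P1=[5,3,0,1,1,2](3) P2=[5,7,6,5,0,6](1)
Move 6: P1 pit0 -> P1=[0,4,1,2,2,3](3) P2=[5,7,6,5,0,6](1)

Answer: 3 1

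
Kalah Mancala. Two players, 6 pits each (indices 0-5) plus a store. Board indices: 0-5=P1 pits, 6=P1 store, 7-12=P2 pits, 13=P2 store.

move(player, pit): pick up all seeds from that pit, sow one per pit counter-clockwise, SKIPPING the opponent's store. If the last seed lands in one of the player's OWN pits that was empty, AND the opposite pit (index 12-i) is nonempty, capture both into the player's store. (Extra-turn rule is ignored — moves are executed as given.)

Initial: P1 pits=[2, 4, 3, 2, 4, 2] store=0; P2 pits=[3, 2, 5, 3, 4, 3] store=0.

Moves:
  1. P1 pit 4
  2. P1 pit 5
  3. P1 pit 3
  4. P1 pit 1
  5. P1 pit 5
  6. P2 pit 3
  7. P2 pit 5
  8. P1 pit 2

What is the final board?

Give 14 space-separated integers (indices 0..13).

Move 1: P1 pit4 -> P1=[2,4,3,2,0,3](1) P2=[4,3,5,3,4,3](0)
Move 2: P1 pit5 -> P1=[2,4,3,2,0,0](2) P2=[5,4,5,3,4,3](0)
Move 3: P1 pit3 -> P1=[2,4,3,0,1,0](8) P2=[0,4,5,3,4,3](0)
Move 4: P1 pit1 -> P1=[2,0,4,1,2,1](8) P2=[0,4,5,3,4,3](0)
Move 5: P1 pit5 -> P1=[2,0,4,1,2,0](9) P2=[0,4,5,3,4,3](0)
Move 6: P2 pit3 -> P1=[2,0,4,1,2,0](9) P2=[0,4,5,0,5,4](1)
Move 7: P2 pit5 -> P1=[3,1,5,1,2,0](9) P2=[0,4,5,0,5,0](2)
Move 8: P1 pit2 -> P1=[3,1,0,2,3,1](10) P2=[1,4,5,0,5,0](2)

Answer: 3 1 0 2 3 1 10 1 4 5 0 5 0 2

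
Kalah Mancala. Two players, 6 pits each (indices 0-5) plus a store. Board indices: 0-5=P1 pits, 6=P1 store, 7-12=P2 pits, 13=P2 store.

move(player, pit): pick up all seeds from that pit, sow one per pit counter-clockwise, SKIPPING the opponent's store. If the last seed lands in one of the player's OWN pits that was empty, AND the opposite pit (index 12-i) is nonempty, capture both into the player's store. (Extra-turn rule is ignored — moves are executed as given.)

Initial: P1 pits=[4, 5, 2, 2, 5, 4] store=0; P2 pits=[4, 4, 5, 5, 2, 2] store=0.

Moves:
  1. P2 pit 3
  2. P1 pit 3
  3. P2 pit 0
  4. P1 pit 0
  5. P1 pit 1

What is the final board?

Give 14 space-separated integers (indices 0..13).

Move 1: P2 pit3 -> P1=[5,6,2,2,5,4](0) P2=[4,4,5,0,3,3](1)
Move 2: P1 pit3 -> P1=[5,6,2,0,6,5](0) P2=[4,4,5,0,3,3](1)
Move 3: P2 pit0 -> P1=[5,6,2,0,6,5](0) P2=[0,5,6,1,4,3](1)
Move 4: P1 pit0 -> P1=[0,7,3,1,7,6](0) P2=[0,5,6,1,4,3](1)
Move 5: P1 pit1 -> P1=[0,0,4,2,8,7](1) P2=[1,6,6,1,4,3](1)

Answer: 0 0 4 2 8 7 1 1 6 6 1 4 3 1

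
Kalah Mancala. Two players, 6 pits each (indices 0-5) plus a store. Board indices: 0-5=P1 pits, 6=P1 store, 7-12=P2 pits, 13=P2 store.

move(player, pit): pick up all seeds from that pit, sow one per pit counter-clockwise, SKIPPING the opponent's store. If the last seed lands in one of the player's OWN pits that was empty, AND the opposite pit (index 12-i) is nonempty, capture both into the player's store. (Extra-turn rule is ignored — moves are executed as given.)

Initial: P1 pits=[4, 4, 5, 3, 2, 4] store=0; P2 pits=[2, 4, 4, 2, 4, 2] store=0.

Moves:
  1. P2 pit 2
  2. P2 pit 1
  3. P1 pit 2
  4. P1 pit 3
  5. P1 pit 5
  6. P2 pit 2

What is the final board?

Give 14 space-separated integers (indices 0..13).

Move 1: P2 pit2 -> P1=[4,4,5,3,2,4](0) P2=[2,4,0,3,5,3](1)
Move 2: P2 pit1 -> P1=[4,4,5,3,2,4](0) P2=[2,0,1,4,6,4](1)
Move 3: P1 pit2 -> P1=[4,4,0,4,3,5](1) P2=[3,0,1,4,6,4](1)
Move 4: P1 pit3 -> P1=[4,4,0,0,4,6](2) P2=[4,0,1,4,6,4](1)
Move 5: P1 pit5 -> P1=[4,4,0,0,4,0](3) P2=[5,1,2,5,7,4](1)
Move 6: P2 pit2 -> P1=[4,4,0,0,4,0](3) P2=[5,1,0,6,8,4](1)

Answer: 4 4 0 0 4 0 3 5 1 0 6 8 4 1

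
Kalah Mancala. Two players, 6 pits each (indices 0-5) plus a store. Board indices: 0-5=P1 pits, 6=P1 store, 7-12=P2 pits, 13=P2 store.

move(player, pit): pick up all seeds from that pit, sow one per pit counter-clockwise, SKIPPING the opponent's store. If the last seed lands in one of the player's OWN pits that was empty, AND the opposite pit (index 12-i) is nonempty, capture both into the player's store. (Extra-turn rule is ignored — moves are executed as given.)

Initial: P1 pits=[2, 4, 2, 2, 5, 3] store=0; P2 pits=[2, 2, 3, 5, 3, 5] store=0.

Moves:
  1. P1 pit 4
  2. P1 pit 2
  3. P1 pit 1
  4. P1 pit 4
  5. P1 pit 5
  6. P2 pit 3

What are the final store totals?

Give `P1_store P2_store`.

Answer: 6 1

Derivation:
Move 1: P1 pit4 -> P1=[2,4,2,2,0,4](1) P2=[3,3,4,5,3,5](0)
Move 2: P1 pit2 -> P1=[2,4,0,3,0,4](5) P2=[3,0,4,5,3,5](0)
Move 3: P1 pit1 -> P1=[2,0,1,4,1,5](5) P2=[3,0,4,5,3,5](0)
Move 4: P1 pit4 -> P1=[2,0,1,4,0,6](5) P2=[3,0,4,5,3,5](0)
Move 5: P1 pit5 -> P1=[2,0,1,4,0,0](6) P2=[4,1,5,6,4,5](0)
Move 6: P2 pit3 -> P1=[3,1,2,4,0,0](6) P2=[4,1,5,0,5,6](1)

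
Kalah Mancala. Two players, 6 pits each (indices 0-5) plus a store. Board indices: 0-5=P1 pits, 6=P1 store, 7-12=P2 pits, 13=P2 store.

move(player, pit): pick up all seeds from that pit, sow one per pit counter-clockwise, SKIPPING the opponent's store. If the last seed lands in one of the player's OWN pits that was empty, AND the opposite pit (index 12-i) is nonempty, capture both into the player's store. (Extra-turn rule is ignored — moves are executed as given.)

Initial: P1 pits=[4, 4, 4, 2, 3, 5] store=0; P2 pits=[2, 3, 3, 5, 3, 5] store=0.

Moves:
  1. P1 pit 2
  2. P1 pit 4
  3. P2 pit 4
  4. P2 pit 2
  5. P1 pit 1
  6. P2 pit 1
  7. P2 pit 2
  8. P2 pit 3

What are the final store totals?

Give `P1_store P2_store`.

Answer: 2 2

Derivation:
Move 1: P1 pit2 -> P1=[4,4,0,3,4,6](1) P2=[2,3,3,5,3,5](0)
Move 2: P1 pit4 -> P1=[4,4,0,3,0,7](2) P2=[3,4,3,5,3,5](0)
Move 3: P2 pit4 -> P1=[5,4,0,3,0,7](2) P2=[3,4,3,5,0,6](1)
Move 4: P2 pit2 -> P1=[5,4,0,3,0,7](2) P2=[3,4,0,6,1,7](1)
Move 5: P1 pit1 -> P1=[5,0,1,4,1,8](2) P2=[3,4,0,6,1,7](1)
Move 6: P2 pit1 -> P1=[5,0,1,4,1,8](2) P2=[3,0,1,7,2,8](1)
Move 7: P2 pit2 -> P1=[5,0,1,4,1,8](2) P2=[3,0,0,8,2,8](1)
Move 8: P2 pit3 -> P1=[6,1,2,5,2,8](2) P2=[3,0,0,0,3,9](2)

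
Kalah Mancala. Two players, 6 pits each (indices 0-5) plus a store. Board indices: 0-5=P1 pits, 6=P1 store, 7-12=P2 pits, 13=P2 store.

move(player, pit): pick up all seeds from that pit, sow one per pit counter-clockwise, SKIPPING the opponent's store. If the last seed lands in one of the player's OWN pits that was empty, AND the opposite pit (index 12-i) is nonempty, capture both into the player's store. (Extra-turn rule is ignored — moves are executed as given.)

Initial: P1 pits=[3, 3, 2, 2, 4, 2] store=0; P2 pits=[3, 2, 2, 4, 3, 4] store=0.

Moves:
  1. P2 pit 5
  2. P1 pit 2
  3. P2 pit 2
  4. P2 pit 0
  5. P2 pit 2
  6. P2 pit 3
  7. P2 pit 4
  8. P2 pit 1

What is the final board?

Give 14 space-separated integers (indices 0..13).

Answer: 6 0 2 4 5 3 0 0 0 1 1 0 2 10

Derivation:
Move 1: P2 pit5 -> P1=[4,4,3,2,4,2](0) P2=[3,2,2,4,3,0](1)
Move 2: P1 pit2 -> P1=[4,4,0,3,5,3](0) P2=[3,2,2,4,3,0](1)
Move 3: P2 pit2 -> P1=[4,4,0,3,5,3](0) P2=[3,2,0,5,4,0](1)
Move 4: P2 pit0 -> P1=[4,4,0,3,5,3](0) P2=[0,3,1,6,4,0](1)
Move 5: P2 pit2 -> P1=[4,4,0,3,5,3](0) P2=[0,3,0,7,4,0](1)
Move 6: P2 pit3 -> P1=[5,5,1,4,5,3](0) P2=[0,3,0,0,5,1](2)
Move 7: P2 pit4 -> P1=[6,6,2,4,5,3](0) P2=[0,3,0,0,0,2](3)
Move 8: P2 pit1 -> P1=[6,0,2,4,5,3](0) P2=[0,0,1,1,0,2](10)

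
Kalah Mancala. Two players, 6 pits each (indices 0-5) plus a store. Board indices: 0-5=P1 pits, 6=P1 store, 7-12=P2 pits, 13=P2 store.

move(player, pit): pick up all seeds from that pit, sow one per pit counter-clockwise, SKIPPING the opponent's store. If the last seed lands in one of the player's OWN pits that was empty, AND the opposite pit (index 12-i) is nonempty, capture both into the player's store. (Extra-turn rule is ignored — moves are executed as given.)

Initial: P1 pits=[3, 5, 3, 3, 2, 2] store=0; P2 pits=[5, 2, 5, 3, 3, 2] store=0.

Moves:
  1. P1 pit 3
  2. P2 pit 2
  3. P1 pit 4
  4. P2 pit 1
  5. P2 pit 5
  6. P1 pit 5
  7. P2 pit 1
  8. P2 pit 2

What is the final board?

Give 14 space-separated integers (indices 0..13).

Move 1: P1 pit3 -> P1=[3,5,3,0,3,3](1) P2=[5,2,5,3,3,2](0)
Move 2: P2 pit2 -> P1=[4,5,3,0,3,3](1) P2=[5,2,0,4,4,3](1)
Move 3: P1 pit4 -> P1=[4,5,3,0,0,4](2) P2=[6,2,0,4,4,3](1)
Move 4: P2 pit1 -> P1=[4,5,3,0,0,4](2) P2=[6,0,1,5,4,3](1)
Move 5: P2 pit5 -> P1=[5,6,3,0,0,4](2) P2=[6,0,1,5,4,0](2)
Move 6: P1 pit5 -> P1=[5,6,3,0,0,0](3) P2=[7,1,2,5,4,0](2)
Move 7: P2 pit1 -> P1=[5,6,3,0,0,0](3) P2=[7,0,3,5,4,0](2)
Move 8: P2 pit2 -> P1=[0,6,3,0,0,0](3) P2=[7,0,0,6,5,0](8)

Answer: 0 6 3 0 0 0 3 7 0 0 6 5 0 8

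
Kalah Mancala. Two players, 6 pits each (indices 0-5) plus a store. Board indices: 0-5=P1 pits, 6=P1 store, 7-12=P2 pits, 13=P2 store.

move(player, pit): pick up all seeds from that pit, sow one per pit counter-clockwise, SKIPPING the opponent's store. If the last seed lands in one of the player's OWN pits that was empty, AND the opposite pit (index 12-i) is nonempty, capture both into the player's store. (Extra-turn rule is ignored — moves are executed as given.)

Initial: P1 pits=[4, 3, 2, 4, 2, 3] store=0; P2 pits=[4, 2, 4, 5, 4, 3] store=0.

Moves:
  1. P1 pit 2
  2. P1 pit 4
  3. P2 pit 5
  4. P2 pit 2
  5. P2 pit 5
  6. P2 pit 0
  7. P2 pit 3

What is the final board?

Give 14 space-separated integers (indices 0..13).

Move 1: P1 pit2 -> P1=[4,3,0,5,3,3](0) P2=[4,2,4,5,4,3](0)
Move 2: P1 pit4 -> P1=[4,3,0,5,0,4](1) P2=[5,2,4,5,4,3](0)
Move 3: P2 pit5 -> P1=[5,4,0,5,0,4](1) P2=[5,2,4,5,4,0](1)
Move 4: P2 pit2 -> P1=[5,4,0,5,0,4](1) P2=[5,2,0,6,5,1](2)
Move 5: P2 pit5 -> P1=[5,4,0,5,0,4](1) P2=[5,2,0,6,5,0](3)
Move 6: P2 pit0 -> P1=[0,4,0,5,0,4](1) P2=[0,3,1,7,6,0](9)
Move 7: P2 pit3 -> P1=[1,5,1,6,0,4](1) P2=[0,3,1,0,7,1](10)

Answer: 1 5 1 6 0 4 1 0 3 1 0 7 1 10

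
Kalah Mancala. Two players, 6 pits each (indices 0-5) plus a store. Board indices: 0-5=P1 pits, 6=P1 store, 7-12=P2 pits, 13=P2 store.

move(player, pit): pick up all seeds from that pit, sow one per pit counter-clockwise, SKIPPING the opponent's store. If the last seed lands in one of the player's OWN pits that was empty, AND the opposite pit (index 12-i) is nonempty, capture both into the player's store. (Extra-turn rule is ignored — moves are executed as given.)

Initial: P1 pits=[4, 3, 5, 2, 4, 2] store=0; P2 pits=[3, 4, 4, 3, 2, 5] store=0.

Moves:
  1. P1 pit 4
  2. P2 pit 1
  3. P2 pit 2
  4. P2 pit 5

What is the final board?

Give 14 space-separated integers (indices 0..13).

Move 1: P1 pit4 -> P1=[4,3,5,2,0,3](1) P2=[4,5,4,3,2,5](0)
Move 2: P2 pit1 -> P1=[4,3,5,2,0,3](1) P2=[4,0,5,4,3,6](1)
Move 3: P2 pit2 -> P1=[5,3,5,2,0,3](1) P2=[4,0,0,5,4,7](2)
Move 4: P2 pit5 -> P1=[6,4,6,3,1,4](1) P2=[4,0,0,5,4,0](3)

Answer: 6 4 6 3 1 4 1 4 0 0 5 4 0 3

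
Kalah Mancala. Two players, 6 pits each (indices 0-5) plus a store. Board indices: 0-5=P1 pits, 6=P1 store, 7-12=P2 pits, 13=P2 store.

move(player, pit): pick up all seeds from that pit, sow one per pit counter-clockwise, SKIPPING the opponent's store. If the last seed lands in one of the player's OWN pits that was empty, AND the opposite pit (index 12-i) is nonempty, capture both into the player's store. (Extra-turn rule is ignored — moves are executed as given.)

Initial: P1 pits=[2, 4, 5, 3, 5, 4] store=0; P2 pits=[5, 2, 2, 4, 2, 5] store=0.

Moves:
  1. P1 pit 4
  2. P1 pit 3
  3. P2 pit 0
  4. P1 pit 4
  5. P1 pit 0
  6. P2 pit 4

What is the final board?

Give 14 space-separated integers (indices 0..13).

Answer: 1 5 6 0 0 7 2 0 4 4 5 0 7 2

Derivation:
Move 1: P1 pit4 -> P1=[2,4,5,3,0,5](1) P2=[6,3,3,4,2,5](0)
Move 2: P1 pit3 -> P1=[2,4,5,0,1,6](2) P2=[6,3,3,4,2,5](0)
Move 3: P2 pit0 -> P1=[2,4,5,0,1,6](2) P2=[0,4,4,5,3,6](1)
Move 4: P1 pit4 -> P1=[2,4,5,0,0,7](2) P2=[0,4,4,5,3,6](1)
Move 5: P1 pit0 -> P1=[0,5,6,0,0,7](2) P2=[0,4,4,5,3,6](1)
Move 6: P2 pit4 -> P1=[1,5,6,0,0,7](2) P2=[0,4,4,5,0,7](2)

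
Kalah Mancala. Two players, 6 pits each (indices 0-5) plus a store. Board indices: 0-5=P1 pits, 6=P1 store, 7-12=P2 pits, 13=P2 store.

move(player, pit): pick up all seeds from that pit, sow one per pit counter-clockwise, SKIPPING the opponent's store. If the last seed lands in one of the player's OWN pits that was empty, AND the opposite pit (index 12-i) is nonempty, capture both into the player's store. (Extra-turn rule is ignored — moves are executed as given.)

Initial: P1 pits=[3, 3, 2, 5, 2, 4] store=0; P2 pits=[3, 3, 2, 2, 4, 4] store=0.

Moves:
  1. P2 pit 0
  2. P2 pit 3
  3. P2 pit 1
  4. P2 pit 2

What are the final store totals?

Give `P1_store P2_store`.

Answer: 0 2

Derivation:
Move 1: P2 pit0 -> P1=[3,3,2,5,2,4](0) P2=[0,4,3,3,4,4](0)
Move 2: P2 pit3 -> P1=[3,3,2,5,2,4](0) P2=[0,4,3,0,5,5](1)
Move 3: P2 pit1 -> P1=[3,3,2,5,2,4](0) P2=[0,0,4,1,6,6](1)
Move 4: P2 pit2 -> P1=[3,3,2,5,2,4](0) P2=[0,0,0,2,7,7](2)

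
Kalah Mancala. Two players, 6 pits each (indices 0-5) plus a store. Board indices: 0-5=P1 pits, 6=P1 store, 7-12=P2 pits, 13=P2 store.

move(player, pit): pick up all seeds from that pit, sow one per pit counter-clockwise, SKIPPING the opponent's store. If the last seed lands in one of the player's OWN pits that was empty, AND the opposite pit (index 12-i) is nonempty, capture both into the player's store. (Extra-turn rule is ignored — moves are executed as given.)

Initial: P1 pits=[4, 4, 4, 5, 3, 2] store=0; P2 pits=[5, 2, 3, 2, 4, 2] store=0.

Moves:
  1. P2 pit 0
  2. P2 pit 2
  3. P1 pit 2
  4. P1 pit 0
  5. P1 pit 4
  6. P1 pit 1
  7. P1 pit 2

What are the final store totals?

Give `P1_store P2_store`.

Answer: 3 1

Derivation:
Move 1: P2 pit0 -> P1=[4,4,4,5,3,2](0) P2=[0,3,4,3,5,3](0)
Move 2: P2 pit2 -> P1=[4,4,4,5,3,2](0) P2=[0,3,0,4,6,4](1)
Move 3: P1 pit2 -> P1=[4,4,0,6,4,3](1) P2=[0,3,0,4,6,4](1)
Move 4: P1 pit0 -> P1=[0,5,1,7,5,3](1) P2=[0,3,0,4,6,4](1)
Move 5: P1 pit4 -> P1=[0,5,1,7,0,4](2) P2=[1,4,1,4,6,4](1)
Move 6: P1 pit1 -> P1=[0,0,2,8,1,5](3) P2=[1,4,1,4,6,4](1)
Move 7: P1 pit2 -> P1=[0,0,0,9,2,5](3) P2=[1,4,1,4,6,4](1)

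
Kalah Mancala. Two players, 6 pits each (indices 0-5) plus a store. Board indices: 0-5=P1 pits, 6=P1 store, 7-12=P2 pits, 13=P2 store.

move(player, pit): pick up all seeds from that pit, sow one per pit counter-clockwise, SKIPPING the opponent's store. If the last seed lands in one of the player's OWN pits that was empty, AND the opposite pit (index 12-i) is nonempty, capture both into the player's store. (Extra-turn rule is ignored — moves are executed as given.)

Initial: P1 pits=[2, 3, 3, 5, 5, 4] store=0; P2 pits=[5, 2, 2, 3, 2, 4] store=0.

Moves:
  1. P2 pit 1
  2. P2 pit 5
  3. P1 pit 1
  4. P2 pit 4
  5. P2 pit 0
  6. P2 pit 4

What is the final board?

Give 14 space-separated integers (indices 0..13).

Answer: 3 0 5 6 6 5 0 0 1 4 5 0 3 2

Derivation:
Move 1: P2 pit1 -> P1=[2,3,3,5,5,4](0) P2=[5,0,3,4,2,4](0)
Move 2: P2 pit5 -> P1=[3,4,4,5,5,4](0) P2=[5,0,3,4,2,0](1)
Move 3: P1 pit1 -> P1=[3,0,5,6,6,5](0) P2=[5,0,3,4,2,0](1)
Move 4: P2 pit4 -> P1=[3,0,5,6,6,5](0) P2=[5,0,3,4,0,1](2)
Move 5: P2 pit0 -> P1=[3,0,5,6,6,5](0) P2=[0,1,4,5,1,2](2)
Move 6: P2 pit4 -> P1=[3,0,5,6,6,5](0) P2=[0,1,4,5,0,3](2)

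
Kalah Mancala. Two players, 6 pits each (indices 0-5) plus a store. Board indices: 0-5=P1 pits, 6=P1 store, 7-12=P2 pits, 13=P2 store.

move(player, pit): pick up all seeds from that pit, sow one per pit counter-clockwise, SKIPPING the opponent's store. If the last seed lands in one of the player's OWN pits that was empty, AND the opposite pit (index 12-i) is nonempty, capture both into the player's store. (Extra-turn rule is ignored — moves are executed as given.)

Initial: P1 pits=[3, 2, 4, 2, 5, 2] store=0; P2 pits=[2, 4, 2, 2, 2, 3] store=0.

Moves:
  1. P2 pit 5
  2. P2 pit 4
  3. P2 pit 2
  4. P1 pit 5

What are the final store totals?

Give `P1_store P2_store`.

Answer: 1 6

Derivation:
Move 1: P2 pit5 -> P1=[4,3,4,2,5,2](0) P2=[2,4,2,2,2,0](1)
Move 2: P2 pit4 -> P1=[4,3,4,2,5,2](0) P2=[2,4,2,2,0,1](2)
Move 3: P2 pit2 -> P1=[4,0,4,2,5,2](0) P2=[2,4,0,3,0,1](6)
Move 4: P1 pit5 -> P1=[4,0,4,2,5,0](1) P2=[3,4,0,3,0,1](6)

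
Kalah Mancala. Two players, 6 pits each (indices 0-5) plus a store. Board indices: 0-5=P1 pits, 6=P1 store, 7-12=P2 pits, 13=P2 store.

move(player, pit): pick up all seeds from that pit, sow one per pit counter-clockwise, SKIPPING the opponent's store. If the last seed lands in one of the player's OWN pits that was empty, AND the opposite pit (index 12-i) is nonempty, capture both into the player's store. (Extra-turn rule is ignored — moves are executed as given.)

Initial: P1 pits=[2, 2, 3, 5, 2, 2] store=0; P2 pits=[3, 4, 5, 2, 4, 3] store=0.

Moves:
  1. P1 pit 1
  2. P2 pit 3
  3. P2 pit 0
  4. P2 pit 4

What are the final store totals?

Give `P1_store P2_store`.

Move 1: P1 pit1 -> P1=[2,0,4,6,2,2](0) P2=[3,4,5,2,4,3](0)
Move 2: P2 pit3 -> P1=[2,0,4,6,2,2](0) P2=[3,4,5,0,5,4](0)
Move 3: P2 pit0 -> P1=[2,0,0,6,2,2](0) P2=[0,5,6,0,5,4](5)
Move 4: P2 pit4 -> P1=[3,1,1,6,2,2](0) P2=[0,5,6,0,0,5](6)

Answer: 0 6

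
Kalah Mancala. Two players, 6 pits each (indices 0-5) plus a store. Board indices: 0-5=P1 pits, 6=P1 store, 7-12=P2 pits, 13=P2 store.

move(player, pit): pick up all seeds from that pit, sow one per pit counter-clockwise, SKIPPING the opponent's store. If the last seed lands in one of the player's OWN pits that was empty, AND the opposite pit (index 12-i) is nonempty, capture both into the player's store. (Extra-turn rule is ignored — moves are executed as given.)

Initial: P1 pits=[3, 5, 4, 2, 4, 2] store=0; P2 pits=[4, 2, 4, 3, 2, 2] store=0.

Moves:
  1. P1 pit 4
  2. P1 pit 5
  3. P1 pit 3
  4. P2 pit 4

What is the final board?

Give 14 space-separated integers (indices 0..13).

Answer: 3 5 4 0 1 0 9 0 4 4 3 0 3 1

Derivation:
Move 1: P1 pit4 -> P1=[3,5,4,2,0,3](1) P2=[5,3,4,3,2,2](0)
Move 2: P1 pit5 -> P1=[3,5,4,2,0,0](2) P2=[6,4,4,3,2,2](0)
Move 3: P1 pit3 -> P1=[3,5,4,0,1,0](9) P2=[0,4,4,3,2,2](0)
Move 4: P2 pit4 -> P1=[3,5,4,0,1,0](9) P2=[0,4,4,3,0,3](1)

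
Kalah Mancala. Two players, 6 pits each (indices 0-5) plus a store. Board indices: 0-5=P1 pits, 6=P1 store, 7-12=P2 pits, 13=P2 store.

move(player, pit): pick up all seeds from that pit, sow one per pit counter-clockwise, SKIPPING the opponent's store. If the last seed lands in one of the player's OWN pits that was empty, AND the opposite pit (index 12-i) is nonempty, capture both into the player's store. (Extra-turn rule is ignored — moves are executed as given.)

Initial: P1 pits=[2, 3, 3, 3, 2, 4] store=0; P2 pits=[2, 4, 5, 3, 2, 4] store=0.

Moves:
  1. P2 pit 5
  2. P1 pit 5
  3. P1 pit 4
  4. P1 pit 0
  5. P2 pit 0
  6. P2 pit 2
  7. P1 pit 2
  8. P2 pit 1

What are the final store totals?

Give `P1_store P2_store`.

Move 1: P2 pit5 -> P1=[3,4,4,3,2,4](0) P2=[2,4,5,3,2,0](1)
Move 2: P1 pit5 -> P1=[3,4,4,3,2,0](1) P2=[3,5,6,3,2,0](1)
Move 3: P1 pit4 -> P1=[3,4,4,3,0,1](2) P2=[3,5,6,3,2,0](1)
Move 4: P1 pit0 -> P1=[0,5,5,4,0,1](2) P2=[3,5,6,3,2,0](1)
Move 5: P2 pit0 -> P1=[0,5,5,4,0,1](2) P2=[0,6,7,4,2,0](1)
Move 6: P2 pit2 -> P1=[1,6,6,4,0,1](2) P2=[0,6,0,5,3,1](2)
Move 7: P1 pit2 -> P1=[1,6,0,5,1,2](3) P2=[1,7,0,5,3,1](2)
Move 8: P2 pit1 -> P1=[2,7,0,5,1,2](3) P2=[1,0,1,6,4,2](3)

Answer: 3 3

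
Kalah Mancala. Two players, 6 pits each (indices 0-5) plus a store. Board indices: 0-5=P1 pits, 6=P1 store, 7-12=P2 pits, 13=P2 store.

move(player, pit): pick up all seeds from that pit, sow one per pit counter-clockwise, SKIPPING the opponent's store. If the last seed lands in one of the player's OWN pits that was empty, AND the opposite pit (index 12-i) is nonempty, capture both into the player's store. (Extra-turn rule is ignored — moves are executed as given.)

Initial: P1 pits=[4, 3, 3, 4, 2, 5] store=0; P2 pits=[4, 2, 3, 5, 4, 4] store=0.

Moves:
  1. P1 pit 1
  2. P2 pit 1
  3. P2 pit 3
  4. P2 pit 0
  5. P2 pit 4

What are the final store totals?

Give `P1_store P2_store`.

Answer: 0 2

Derivation:
Move 1: P1 pit1 -> P1=[4,0,4,5,3,5](0) P2=[4,2,3,5,4,4](0)
Move 2: P2 pit1 -> P1=[4,0,4,5,3,5](0) P2=[4,0,4,6,4,4](0)
Move 3: P2 pit3 -> P1=[5,1,5,5,3,5](0) P2=[4,0,4,0,5,5](1)
Move 4: P2 pit0 -> P1=[5,1,5,5,3,5](0) P2=[0,1,5,1,6,5](1)
Move 5: P2 pit4 -> P1=[6,2,6,6,3,5](0) P2=[0,1,5,1,0,6](2)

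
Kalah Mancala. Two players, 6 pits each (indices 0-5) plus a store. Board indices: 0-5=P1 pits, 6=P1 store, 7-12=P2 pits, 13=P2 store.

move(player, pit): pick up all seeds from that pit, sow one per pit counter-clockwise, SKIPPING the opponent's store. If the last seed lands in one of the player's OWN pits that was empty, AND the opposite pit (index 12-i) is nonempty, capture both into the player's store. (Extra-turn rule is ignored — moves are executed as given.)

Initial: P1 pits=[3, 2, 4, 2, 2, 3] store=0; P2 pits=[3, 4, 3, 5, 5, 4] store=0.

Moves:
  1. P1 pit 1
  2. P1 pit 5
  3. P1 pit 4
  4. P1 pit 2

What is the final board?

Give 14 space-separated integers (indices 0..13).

Answer: 3 0 0 4 1 2 3 5 5 3 5 5 4 0

Derivation:
Move 1: P1 pit1 -> P1=[3,0,5,3,2,3](0) P2=[3,4,3,5,5,4](0)
Move 2: P1 pit5 -> P1=[3,0,5,3,2,0](1) P2=[4,5,3,5,5,4](0)
Move 3: P1 pit4 -> P1=[3,0,5,3,0,1](2) P2=[4,5,3,5,5,4](0)
Move 4: P1 pit2 -> P1=[3,0,0,4,1,2](3) P2=[5,5,3,5,5,4](0)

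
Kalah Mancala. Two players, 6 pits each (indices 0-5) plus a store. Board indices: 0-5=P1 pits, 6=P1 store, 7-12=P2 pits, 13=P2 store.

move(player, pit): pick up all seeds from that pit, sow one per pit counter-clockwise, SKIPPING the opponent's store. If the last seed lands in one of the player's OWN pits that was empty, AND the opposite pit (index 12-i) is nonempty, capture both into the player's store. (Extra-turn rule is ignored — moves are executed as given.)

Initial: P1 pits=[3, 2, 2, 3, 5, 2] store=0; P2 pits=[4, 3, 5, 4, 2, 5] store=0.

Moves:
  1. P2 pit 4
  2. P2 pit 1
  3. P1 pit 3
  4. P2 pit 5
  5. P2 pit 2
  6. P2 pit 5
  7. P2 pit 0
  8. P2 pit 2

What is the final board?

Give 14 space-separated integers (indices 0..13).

Answer: 5 2 3 1 7 3 1 0 1 0 8 2 0 7

Derivation:
Move 1: P2 pit4 -> P1=[3,2,2,3,5,2](0) P2=[4,3,5,4,0,6](1)
Move 2: P2 pit1 -> P1=[3,0,2,3,5,2](0) P2=[4,0,6,5,0,6](4)
Move 3: P1 pit3 -> P1=[3,0,2,0,6,3](1) P2=[4,0,6,5,0,6](4)
Move 4: P2 pit5 -> P1=[4,1,3,1,7,3](1) P2=[4,0,6,5,0,0](5)
Move 5: P2 pit2 -> P1=[5,2,3,1,7,3](1) P2=[4,0,0,6,1,1](6)
Move 6: P2 pit5 -> P1=[5,2,3,1,7,3](1) P2=[4,0,0,6,1,0](7)
Move 7: P2 pit0 -> P1=[5,2,3,1,7,3](1) P2=[0,1,1,7,2,0](7)
Move 8: P2 pit2 -> P1=[5,2,3,1,7,3](1) P2=[0,1,0,8,2,0](7)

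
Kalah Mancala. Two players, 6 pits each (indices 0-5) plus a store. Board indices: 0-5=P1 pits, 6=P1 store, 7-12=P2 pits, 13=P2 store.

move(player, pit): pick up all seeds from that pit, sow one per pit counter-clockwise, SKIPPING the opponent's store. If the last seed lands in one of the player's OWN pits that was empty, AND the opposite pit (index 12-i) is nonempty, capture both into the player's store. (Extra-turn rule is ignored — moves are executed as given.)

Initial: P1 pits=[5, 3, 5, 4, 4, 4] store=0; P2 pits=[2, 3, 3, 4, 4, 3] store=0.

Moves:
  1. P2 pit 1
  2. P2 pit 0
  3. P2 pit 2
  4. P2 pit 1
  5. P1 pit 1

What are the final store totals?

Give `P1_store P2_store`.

Move 1: P2 pit1 -> P1=[5,3,5,4,4,4](0) P2=[2,0,4,5,5,3](0)
Move 2: P2 pit0 -> P1=[5,3,5,4,4,4](0) P2=[0,1,5,5,5,3](0)
Move 3: P2 pit2 -> P1=[6,3,5,4,4,4](0) P2=[0,1,0,6,6,4](1)
Move 4: P2 pit1 -> P1=[6,3,5,0,4,4](0) P2=[0,0,0,6,6,4](6)
Move 5: P1 pit1 -> P1=[6,0,6,1,5,4](0) P2=[0,0,0,6,6,4](6)

Answer: 0 6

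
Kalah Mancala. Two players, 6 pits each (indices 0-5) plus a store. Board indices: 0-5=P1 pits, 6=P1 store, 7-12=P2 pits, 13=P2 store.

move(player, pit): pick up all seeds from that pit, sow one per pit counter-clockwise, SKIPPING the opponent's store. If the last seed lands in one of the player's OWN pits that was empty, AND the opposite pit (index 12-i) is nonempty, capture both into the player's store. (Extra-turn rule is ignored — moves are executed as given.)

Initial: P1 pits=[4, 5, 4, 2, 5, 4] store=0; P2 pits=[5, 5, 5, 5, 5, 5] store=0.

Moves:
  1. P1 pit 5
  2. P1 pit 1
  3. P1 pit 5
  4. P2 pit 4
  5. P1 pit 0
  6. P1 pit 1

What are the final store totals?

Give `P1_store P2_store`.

Move 1: P1 pit5 -> P1=[4,5,4,2,5,0](1) P2=[6,6,6,5,5,5](0)
Move 2: P1 pit1 -> P1=[4,0,5,3,6,1](2) P2=[6,6,6,5,5,5](0)
Move 3: P1 pit5 -> P1=[4,0,5,3,6,0](3) P2=[6,6,6,5,5,5](0)
Move 4: P2 pit4 -> P1=[5,1,6,3,6,0](3) P2=[6,6,6,5,0,6](1)
Move 5: P1 pit0 -> P1=[0,2,7,4,7,0](10) P2=[0,6,6,5,0,6](1)
Move 6: P1 pit1 -> P1=[0,0,8,5,7,0](10) P2=[0,6,6,5,0,6](1)

Answer: 10 1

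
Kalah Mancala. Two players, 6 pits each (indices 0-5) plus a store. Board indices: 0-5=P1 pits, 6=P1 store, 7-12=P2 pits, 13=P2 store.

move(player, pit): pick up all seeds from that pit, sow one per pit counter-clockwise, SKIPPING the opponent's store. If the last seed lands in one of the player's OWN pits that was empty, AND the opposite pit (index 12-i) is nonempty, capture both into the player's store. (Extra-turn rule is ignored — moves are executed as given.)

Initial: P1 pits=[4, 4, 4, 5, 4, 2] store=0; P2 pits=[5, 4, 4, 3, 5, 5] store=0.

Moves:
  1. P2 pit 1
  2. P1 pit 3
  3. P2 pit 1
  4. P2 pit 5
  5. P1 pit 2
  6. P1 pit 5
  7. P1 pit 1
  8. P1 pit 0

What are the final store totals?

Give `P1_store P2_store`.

Answer: 4 1

Derivation:
Move 1: P2 pit1 -> P1=[4,4,4,5,4,2](0) P2=[5,0,5,4,6,6](0)
Move 2: P1 pit3 -> P1=[4,4,4,0,5,3](1) P2=[6,1,5,4,6,6](0)
Move 3: P2 pit1 -> P1=[4,4,4,0,5,3](1) P2=[6,0,6,4,6,6](0)
Move 4: P2 pit5 -> P1=[5,5,5,1,6,3](1) P2=[6,0,6,4,6,0](1)
Move 5: P1 pit2 -> P1=[5,5,0,2,7,4](2) P2=[7,0,6,4,6,0](1)
Move 6: P1 pit5 -> P1=[5,5,0,2,7,0](3) P2=[8,1,7,4,6,0](1)
Move 7: P1 pit1 -> P1=[5,0,1,3,8,1](4) P2=[8,1,7,4,6,0](1)
Move 8: P1 pit0 -> P1=[0,1,2,4,9,2](4) P2=[8,1,7,4,6,0](1)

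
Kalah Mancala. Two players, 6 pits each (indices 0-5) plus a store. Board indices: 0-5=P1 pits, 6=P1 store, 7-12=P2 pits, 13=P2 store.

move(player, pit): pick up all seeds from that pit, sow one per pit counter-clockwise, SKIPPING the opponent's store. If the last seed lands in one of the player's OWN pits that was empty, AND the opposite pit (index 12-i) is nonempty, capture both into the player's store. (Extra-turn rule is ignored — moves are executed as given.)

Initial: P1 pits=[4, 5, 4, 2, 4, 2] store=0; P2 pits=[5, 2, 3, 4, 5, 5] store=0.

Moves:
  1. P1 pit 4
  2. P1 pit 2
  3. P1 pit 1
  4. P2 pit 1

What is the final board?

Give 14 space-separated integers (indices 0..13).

Answer: 4 0 1 4 2 5 3 6 0 4 5 6 5 0

Derivation:
Move 1: P1 pit4 -> P1=[4,5,4,2,0,3](1) P2=[6,3,3,4,5,5](0)
Move 2: P1 pit2 -> P1=[4,5,0,3,1,4](2) P2=[6,3,3,4,5,5](0)
Move 3: P1 pit1 -> P1=[4,0,1,4,2,5](3) P2=[6,3,3,4,5,5](0)
Move 4: P2 pit1 -> P1=[4,0,1,4,2,5](3) P2=[6,0,4,5,6,5](0)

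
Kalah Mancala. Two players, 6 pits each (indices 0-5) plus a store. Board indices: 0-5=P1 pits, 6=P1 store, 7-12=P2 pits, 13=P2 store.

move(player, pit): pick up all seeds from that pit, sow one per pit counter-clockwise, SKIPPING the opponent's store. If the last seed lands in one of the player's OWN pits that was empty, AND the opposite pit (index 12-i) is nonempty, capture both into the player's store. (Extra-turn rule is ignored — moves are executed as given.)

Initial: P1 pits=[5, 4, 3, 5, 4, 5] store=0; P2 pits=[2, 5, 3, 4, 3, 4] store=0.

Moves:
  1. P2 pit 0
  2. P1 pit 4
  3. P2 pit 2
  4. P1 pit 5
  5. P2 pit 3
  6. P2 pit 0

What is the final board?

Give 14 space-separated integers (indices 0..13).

Answer: 6 5 4 5 0 0 2 0 9 2 0 6 6 2

Derivation:
Move 1: P2 pit0 -> P1=[5,4,3,5,4,5](0) P2=[0,6,4,4,3,4](0)
Move 2: P1 pit4 -> P1=[5,4,3,5,0,6](1) P2=[1,7,4,4,3,4](0)
Move 3: P2 pit2 -> P1=[5,4,3,5,0,6](1) P2=[1,7,0,5,4,5](1)
Move 4: P1 pit5 -> P1=[5,4,3,5,0,0](2) P2=[2,8,1,6,5,5](1)
Move 5: P2 pit3 -> P1=[6,5,4,5,0,0](2) P2=[2,8,1,0,6,6](2)
Move 6: P2 pit0 -> P1=[6,5,4,5,0,0](2) P2=[0,9,2,0,6,6](2)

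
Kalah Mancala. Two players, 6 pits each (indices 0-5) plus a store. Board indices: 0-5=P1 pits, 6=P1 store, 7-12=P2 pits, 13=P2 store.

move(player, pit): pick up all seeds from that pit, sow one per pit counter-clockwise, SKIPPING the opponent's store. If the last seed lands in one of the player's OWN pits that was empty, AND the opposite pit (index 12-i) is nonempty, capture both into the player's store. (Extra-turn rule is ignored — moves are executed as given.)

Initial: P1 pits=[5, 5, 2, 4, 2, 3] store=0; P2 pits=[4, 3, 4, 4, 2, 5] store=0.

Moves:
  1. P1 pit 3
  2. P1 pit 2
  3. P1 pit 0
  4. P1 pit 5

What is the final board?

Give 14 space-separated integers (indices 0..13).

Answer: 0 6 1 2 5 0 2 6 4 5 5 2 5 0

Derivation:
Move 1: P1 pit3 -> P1=[5,5,2,0,3,4](1) P2=[5,3,4,4,2,5](0)
Move 2: P1 pit2 -> P1=[5,5,0,1,4,4](1) P2=[5,3,4,4,2,5](0)
Move 3: P1 pit0 -> P1=[0,6,1,2,5,5](1) P2=[5,3,4,4,2,5](0)
Move 4: P1 pit5 -> P1=[0,6,1,2,5,0](2) P2=[6,4,5,5,2,5](0)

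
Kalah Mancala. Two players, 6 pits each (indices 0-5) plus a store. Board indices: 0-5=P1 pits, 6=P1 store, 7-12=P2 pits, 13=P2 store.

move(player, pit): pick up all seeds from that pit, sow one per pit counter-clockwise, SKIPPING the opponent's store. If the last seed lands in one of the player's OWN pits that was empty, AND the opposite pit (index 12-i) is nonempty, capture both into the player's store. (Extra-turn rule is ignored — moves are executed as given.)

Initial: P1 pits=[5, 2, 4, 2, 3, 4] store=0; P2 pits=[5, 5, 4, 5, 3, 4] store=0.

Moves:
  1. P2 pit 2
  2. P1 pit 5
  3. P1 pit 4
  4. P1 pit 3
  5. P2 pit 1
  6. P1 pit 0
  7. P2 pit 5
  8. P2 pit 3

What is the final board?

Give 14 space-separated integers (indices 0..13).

Move 1: P2 pit2 -> P1=[5,2,4,2,3,4](0) P2=[5,5,0,6,4,5](1)
Move 2: P1 pit5 -> P1=[5,2,4,2,3,0](1) P2=[6,6,1,6,4,5](1)
Move 3: P1 pit4 -> P1=[5,2,4,2,0,1](2) P2=[7,6,1,6,4,5](1)
Move 4: P1 pit3 -> P1=[5,2,4,0,1,2](2) P2=[7,6,1,6,4,5](1)
Move 5: P2 pit1 -> P1=[6,2,4,0,1,2](2) P2=[7,0,2,7,5,6](2)
Move 6: P1 pit0 -> P1=[0,3,5,1,2,3](3) P2=[7,0,2,7,5,6](2)
Move 7: P2 pit5 -> P1=[1,4,6,2,3,3](3) P2=[7,0,2,7,5,0](3)
Move 8: P2 pit3 -> P1=[2,5,7,3,3,3](3) P2=[7,0,2,0,6,1](4)

Answer: 2 5 7 3 3 3 3 7 0 2 0 6 1 4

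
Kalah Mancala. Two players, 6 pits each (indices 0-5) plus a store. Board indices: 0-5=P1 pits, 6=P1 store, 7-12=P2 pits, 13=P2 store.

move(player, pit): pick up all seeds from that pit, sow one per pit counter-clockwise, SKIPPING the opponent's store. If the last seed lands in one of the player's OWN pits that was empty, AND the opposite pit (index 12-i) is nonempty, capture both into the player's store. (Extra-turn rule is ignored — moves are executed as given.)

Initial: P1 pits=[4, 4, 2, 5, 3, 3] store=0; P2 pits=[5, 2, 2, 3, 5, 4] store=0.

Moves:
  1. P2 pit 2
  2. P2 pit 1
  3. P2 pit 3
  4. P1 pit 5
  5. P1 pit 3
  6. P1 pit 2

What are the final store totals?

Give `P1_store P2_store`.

Move 1: P2 pit2 -> P1=[4,4,2,5,3,3](0) P2=[5,2,0,4,6,4](0)
Move 2: P2 pit1 -> P1=[4,4,2,5,3,3](0) P2=[5,0,1,5,6,4](0)
Move 3: P2 pit3 -> P1=[5,5,2,5,3,3](0) P2=[5,0,1,0,7,5](1)
Move 4: P1 pit5 -> P1=[5,5,2,5,3,0](1) P2=[6,1,1,0,7,5](1)
Move 5: P1 pit3 -> P1=[5,5,2,0,4,1](2) P2=[7,2,1,0,7,5](1)
Move 6: P1 pit2 -> P1=[5,5,0,1,5,1](2) P2=[7,2,1,0,7,5](1)

Answer: 2 1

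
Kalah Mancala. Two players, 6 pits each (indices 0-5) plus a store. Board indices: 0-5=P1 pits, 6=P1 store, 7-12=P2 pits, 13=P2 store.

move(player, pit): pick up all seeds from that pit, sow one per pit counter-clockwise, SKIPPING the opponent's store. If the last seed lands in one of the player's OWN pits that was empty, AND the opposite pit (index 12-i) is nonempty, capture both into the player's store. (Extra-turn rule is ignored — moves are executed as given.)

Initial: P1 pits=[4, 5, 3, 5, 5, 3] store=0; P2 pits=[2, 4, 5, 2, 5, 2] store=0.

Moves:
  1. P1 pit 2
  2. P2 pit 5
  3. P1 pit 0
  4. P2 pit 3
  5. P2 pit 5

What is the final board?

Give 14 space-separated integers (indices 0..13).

Answer: 0 6 1 7 7 5 0 2 4 5 0 6 0 2

Derivation:
Move 1: P1 pit2 -> P1=[4,5,0,6,6,4](0) P2=[2,4,5,2,5,2](0)
Move 2: P2 pit5 -> P1=[5,5,0,6,6,4](0) P2=[2,4,5,2,5,0](1)
Move 3: P1 pit0 -> P1=[0,6,1,7,7,5](0) P2=[2,4,5,2,5,0](1)
Move 4: P2 pit3 -> P1=[0,6,1,7,7,5](0) P2=[2,4,5,0,6,1](1)
Move 5: P2 pit5 -> P1=[0,6,1,7,7,5](0) P2=[2,4,5,0,6,0](2)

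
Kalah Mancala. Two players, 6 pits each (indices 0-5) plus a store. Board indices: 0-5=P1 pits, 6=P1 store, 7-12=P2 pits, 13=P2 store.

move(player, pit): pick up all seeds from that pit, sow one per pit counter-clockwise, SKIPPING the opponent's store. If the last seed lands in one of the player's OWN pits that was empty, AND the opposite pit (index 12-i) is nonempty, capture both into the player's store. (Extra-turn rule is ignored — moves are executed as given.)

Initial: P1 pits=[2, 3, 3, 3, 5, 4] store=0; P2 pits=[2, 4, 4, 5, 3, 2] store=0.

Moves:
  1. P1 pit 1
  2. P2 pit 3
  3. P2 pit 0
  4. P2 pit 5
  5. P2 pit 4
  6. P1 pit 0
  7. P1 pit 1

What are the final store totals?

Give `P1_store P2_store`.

Answer: 0 3

Derivation:
Move 1: P1 pit1 -> P1=[2,0,4,4,6,4](0) P2=[2,4,4,5,3,2](0)
Move 2: P2 pit3 -> P1=[3,1,4,4,6,4](0) P2=[2,4,4,0,4,3](1)
Move 3: P2 pit0 -> P1=[3,1,4,4,6,4](0) P2=[0,5,5,0,4,3](1)
Move 4: P2 pit5 -> P1=[4,2,4,4,6,4](0) P2=[0,5,5,0,4,0](2)
Move 5: P2 pit4 -> P1=[5,3,4,4,6,4](0) P2=[0,5,5,0,0,1](3)
Move 6: P1 pit0 -> P1=[0,4,5,5,7,5](0) P2=[0,5,5,0,0,1](3)
Move 7: P1 pit1 -> P1=[0,0,6,6,8,6](0) P2=[0,5,5,0,0,1](3)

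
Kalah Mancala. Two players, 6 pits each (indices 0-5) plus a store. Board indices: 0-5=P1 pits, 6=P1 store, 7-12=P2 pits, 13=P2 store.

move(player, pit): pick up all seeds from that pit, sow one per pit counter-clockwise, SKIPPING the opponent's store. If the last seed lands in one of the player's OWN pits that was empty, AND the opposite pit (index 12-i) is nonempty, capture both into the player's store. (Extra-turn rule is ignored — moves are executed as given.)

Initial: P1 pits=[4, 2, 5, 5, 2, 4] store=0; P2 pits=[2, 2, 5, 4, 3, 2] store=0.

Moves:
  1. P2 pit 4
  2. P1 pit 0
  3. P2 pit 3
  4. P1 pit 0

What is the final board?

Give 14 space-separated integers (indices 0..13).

Move 1: P2 pit4 -> P1=[5,2,5,5,2,4](0) P2=[2,2,5,4,0,3](1)
Move 2: P1 pit0 -> P1=[0,3,6,6,3,5](0) P2=[2,2,5,4,0,3](1)
Move 3: P2 pit3 -> P1=[1,3,6,6,3,5](0) P2=[2,2,5,0,1,4](2)
Move 4: P1 pit0 -> P1=[0,4,6,6,3,5](0) P2=[2,2,5,0,1,4](2)

Answer: 0 4 6 6 3 5 0 2 2 5 0 1 4 2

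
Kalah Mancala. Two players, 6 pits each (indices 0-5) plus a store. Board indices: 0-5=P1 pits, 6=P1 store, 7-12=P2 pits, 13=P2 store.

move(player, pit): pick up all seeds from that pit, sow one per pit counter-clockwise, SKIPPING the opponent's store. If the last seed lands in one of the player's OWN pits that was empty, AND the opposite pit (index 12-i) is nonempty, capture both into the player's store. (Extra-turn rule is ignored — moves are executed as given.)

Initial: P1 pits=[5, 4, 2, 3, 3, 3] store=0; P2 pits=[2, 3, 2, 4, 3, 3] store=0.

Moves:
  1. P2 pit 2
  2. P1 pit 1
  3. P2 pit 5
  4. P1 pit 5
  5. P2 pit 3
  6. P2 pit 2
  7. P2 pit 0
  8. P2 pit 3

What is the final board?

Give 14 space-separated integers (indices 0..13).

Answer: 7 2 0 4 4 0 1 0 5 1 0 6 1 6

Derivation:
Move 1: P2 pit2 -> P1=[5,4,2,3,3,3](0) P2=[2,3,0,5,4,3](0)
Move 2: P1 pit1 -> P1=[5,0,3,4,4,4](0) P2=[2,3,0,5,4,3](0)
Move 3: P2 pit5 -> P1=[6,1,3,4,4,4](0) P2=[2,3,0,5,4,0](1)
Move 4: P1 pit5 -> P1=[6,1,3,4,4,0](1) P2=[3,4,1,5,4,0](1)
Move 5: P2 pit3 -> P1=[7,2,3,4,4,0](1) P2=[3,4,1,0,5,1](2)
Move 6: P2 pit2 -> P1=[7,2,0,4,4,0](1) P2=[3,4,0,0,5,1](6)
Move 7: P2 pit0 -> P1=[7,2,0,4,4,0](1) P2=[0,5,1,1,5,1](6)
Move 8: P2 pit3 -> P1=[7,2,0,4,4,0](1) P2=[0,5,1,0,6,1](6)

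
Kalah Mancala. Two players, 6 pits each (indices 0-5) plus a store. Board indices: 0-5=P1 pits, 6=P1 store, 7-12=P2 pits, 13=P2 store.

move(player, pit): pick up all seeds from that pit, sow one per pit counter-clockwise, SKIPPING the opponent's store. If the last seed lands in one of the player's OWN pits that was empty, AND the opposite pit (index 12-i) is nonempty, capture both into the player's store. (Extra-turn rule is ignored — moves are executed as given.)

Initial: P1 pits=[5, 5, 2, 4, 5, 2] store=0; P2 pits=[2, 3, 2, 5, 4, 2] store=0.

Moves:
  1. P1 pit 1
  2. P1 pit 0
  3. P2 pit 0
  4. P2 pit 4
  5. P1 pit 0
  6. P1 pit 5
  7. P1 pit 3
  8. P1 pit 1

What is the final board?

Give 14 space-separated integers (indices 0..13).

Move 1: P1 pit1 -> P1=[5,0,3,5,6,3](1) P2=[2,3,2,5,4,2](0)
Move 2: P1 pit0 -> P1=[0,1,4,6,7,4](1) P2=[2,3,2,5,4,2](0)
Move 3: P2 pit0 -> P1=[0,1,4,6,7,4](1) P2=[0,4,3,5,4,2](0)
Move 4: P2 pit4 -> P1=[1,2,4,6,7,4](1) P2=[0,4,3,5,0,3](1)
Move 5: P1 pit0 -> P1=[0,3,4,6,7,4](1) P2=[0,4,3,5,0,3](1)
Move 6: P1 pit5 -> P1=[0,3,4,6,7,0](2) P2=[1,5,4,5,0,3](1)
Move 7: P1 pit3 -> P1=[0,3,4,0,8,1](3) P2=[2,6,5,5,0,3](1)
Move 8: P1 pit1 -> P1=[0,0,5,1,9,1](3) P2=[2,6,5,5,0,3](1)

Answer: 0 0 5 1 9 1 3 2 6 5 5 0 3 1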